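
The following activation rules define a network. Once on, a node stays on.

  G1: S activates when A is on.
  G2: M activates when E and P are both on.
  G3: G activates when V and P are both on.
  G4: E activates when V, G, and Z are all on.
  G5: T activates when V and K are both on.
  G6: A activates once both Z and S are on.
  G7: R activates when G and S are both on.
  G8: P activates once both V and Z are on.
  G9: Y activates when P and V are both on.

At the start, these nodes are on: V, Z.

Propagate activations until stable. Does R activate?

No

R would need G and S (G7), but S never turns on.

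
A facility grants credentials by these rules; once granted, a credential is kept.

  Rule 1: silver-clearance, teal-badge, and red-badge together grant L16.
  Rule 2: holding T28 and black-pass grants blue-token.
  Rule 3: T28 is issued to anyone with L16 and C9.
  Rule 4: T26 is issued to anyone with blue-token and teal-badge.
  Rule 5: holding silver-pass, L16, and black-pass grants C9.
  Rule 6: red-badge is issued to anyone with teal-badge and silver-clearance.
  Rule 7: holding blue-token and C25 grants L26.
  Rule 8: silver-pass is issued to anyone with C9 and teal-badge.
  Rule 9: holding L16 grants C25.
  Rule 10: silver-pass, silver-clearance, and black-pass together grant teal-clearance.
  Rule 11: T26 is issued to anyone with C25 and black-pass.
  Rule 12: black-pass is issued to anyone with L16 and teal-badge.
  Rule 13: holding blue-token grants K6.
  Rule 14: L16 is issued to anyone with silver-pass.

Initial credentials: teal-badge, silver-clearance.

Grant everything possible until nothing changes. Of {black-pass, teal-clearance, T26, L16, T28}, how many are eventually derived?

3

Holding teal-badge and silver-clearance grants red-badge (Rule 6).
Holding silver-clearance, teal-badge, and red-badge grants L16 (Rule 1).
Holding L16 and teal-badge grants black-pass (Rule 12).
Holding L16 grants C25 (Rule 9).
Holding C25 and black-pass grants T26 (Rule 11).
black-pass: reached.
teal-clearance would need silver-pass, silver-clearance, and black-pass (Rule 10), but silver-pass is never granted.
T26: reached.
L16: reached.
T28 would need L16 and C9 (Rule 3), but C9 is never granted.
Reached: black-pass, T26, and L16 — 3 of the 5.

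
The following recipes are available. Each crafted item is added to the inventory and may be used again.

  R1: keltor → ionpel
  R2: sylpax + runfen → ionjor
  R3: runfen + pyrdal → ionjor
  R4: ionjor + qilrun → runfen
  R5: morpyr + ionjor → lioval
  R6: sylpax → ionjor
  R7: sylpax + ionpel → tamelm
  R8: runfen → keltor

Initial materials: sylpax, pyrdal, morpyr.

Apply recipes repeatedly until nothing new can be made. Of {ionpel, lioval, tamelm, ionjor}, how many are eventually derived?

Using R6, sylpax makes ionjor.
Using R5, morpyr and ionjor make lioval.
ionpel would need keltor (R1), but keltor is never obtained.
lioval: reached.
tamelm would need sylpax and ionpel (R7), but ionpel is never obtained.
ionjor: reached.
Reached: lioval and ionjor — 2 of the 4.

2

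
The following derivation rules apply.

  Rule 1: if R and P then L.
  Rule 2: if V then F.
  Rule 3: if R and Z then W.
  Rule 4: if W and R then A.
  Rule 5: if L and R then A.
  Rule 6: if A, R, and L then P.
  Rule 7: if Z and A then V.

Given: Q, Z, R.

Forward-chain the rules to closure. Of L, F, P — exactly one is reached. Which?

F

R and Z hold, so W follows (Rule 3).
W and R hold, so A follows (Rule 4).
Z and A hold, so V follows (Rule 7).
From V, Rule 2 gives F.
L would need R and P (Rule 1), but P is never established. P would need A, R, and L (Rule 6), but L is never established.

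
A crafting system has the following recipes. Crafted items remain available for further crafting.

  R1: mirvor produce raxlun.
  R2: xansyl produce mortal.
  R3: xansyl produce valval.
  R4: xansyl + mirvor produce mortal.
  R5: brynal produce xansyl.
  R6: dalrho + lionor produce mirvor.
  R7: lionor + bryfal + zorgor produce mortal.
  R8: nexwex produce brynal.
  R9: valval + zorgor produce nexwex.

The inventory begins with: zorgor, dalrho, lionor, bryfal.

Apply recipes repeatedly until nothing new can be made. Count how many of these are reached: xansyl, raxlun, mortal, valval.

Using R7, lionor, bryfal, and zorgor make mortal.
Using R6, dalrho and lionor make mirvor.
mirvor → raxlun (R1).
xansyl would need brynal (R5), but brynal is never obtained.
raxlun: reached.
mortal: reached.
valval would need xansyl (R3), but xansyl is never obtained.
Reached: raxlun and mortal — 2 of the 4.

2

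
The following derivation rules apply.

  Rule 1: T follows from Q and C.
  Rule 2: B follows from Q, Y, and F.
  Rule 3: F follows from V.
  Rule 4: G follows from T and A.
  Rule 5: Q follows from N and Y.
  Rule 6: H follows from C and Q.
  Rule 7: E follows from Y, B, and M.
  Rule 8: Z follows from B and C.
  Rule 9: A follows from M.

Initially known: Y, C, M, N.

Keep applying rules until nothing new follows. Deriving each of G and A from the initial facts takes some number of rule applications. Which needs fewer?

A: From M, Rule 9 gives A. [1 rule application]
G: From N and Y, Rule 5 gives Q. M holds, so A follows (Rule 9). From Q and C, Rule 1 gives T. From T and A, Rule 4 gives G. [4 rule applications]
A needs fewer.

A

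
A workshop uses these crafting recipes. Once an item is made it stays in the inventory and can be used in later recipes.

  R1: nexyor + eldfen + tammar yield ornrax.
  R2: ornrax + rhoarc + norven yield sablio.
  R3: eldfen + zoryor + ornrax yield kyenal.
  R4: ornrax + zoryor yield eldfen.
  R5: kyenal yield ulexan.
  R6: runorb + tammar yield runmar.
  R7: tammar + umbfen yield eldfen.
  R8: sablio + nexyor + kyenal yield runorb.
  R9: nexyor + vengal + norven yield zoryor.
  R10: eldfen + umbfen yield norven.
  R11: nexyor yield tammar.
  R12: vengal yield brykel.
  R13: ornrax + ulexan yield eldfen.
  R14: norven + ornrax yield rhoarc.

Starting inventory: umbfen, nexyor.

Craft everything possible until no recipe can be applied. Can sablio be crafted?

Yes

nexyor → tammar (R11).
Using R7, tammar and umbfen make eldfen.
Using R10, eldfen and umbfen make norven.
nexyor + eldfen + tammar → ornrax (R1).
Using R14, norven and ornrax make rhoarc.
ornrax + rhoarc + norven → sablio (R2).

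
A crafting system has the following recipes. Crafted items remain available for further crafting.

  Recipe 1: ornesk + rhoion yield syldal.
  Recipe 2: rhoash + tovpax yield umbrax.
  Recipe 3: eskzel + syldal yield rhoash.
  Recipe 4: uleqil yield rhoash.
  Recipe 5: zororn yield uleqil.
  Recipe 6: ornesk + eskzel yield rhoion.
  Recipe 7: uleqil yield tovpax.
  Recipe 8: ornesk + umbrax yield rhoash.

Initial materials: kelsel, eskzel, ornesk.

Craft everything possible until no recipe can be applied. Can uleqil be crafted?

uleqil would need zororn (Recipe 5), but zororn is never obtained.

No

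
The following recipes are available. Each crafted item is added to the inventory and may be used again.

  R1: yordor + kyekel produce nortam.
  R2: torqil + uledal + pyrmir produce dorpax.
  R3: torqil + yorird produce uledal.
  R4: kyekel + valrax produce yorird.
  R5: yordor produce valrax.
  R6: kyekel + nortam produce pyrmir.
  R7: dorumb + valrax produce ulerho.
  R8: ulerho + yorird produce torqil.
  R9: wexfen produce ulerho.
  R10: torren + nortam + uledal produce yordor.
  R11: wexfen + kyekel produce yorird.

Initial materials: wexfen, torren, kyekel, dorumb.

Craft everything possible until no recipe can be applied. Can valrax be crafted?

valrax would need yordor (R5), but yordor is never obtained.

No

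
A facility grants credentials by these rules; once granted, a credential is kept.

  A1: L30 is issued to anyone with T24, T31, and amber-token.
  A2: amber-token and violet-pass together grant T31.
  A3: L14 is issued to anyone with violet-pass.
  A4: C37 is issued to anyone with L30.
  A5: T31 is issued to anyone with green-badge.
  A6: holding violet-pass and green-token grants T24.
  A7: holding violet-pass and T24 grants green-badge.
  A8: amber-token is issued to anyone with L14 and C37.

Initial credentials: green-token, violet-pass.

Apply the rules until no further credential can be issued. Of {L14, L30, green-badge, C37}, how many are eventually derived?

2

Holding violet-pass and green-token grants T24 (A6).
Holding violet-pass grants L14 (A3).
Holding violet-pass and T24 grants green-badge (A7).
L14: reached.
L30 would need T24, T31, and amber-token (A1), but amber-token is never granted.
green-badge: reached.
C37 would need L30 (A4), but L30 is never granted.
Reached: L14 and green-badge — 2 of the 4.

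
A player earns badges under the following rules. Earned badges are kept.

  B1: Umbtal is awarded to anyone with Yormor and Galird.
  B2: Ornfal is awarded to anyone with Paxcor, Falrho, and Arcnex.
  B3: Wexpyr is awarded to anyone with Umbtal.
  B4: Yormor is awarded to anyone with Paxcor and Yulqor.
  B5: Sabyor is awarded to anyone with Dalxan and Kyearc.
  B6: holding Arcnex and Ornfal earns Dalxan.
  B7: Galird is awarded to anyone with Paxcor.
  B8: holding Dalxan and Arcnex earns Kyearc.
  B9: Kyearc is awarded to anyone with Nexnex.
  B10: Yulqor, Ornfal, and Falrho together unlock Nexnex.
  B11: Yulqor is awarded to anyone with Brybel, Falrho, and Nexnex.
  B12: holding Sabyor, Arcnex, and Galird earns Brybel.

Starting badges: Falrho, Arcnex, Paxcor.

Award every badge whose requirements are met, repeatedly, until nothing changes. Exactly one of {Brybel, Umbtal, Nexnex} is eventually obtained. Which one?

Brybel

With Paxcor, Falrho, and Arcnex, Ornfal is earned (B2).
With Paxcor, Galird is earned (B7).
With Arcnex and Ornfal, Dalxan is earned (B6).
With Dalxan and Arcnex, Kyearc is earned (B8).
With Dalxan and Kyearc, Sabyor is earned (B5).
With Sabyor, Arcnex, and Galird, Brybel is earned (B12).
Umbtal would need Yormor and Galird (B1), but Yormor is never earned. Nexnex would need Yulqor, Ornfal, and Falrho (B10), but Yulqor is never earned.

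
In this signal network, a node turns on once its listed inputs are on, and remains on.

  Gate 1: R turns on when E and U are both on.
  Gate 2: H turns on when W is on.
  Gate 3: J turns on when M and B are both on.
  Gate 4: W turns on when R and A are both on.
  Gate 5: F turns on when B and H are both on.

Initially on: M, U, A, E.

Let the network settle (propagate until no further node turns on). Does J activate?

J would need M and B (Gate 3), but B never turns on.

No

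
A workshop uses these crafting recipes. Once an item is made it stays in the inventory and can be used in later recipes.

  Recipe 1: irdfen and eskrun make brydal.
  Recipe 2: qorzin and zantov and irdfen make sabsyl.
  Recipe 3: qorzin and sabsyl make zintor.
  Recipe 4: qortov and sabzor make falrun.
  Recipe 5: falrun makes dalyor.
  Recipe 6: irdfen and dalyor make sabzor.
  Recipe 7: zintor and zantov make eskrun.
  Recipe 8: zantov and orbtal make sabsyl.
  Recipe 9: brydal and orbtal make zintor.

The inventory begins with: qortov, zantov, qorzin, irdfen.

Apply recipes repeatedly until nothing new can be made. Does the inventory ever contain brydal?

Yes

qorzin and zantov and irdfen → sabsyl (Recipe 2).
qorzin and sabsyl → zintor (Recipe 3).
zintor and zantov → eskrun (Recipe 7).
irdfen and eskrun → brydal (Recipe 1).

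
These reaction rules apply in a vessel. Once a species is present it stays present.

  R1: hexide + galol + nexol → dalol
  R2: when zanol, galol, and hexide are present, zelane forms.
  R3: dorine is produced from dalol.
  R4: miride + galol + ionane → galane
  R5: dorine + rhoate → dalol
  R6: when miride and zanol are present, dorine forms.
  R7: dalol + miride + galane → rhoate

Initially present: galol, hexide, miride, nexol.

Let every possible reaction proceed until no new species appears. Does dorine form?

hexide, galol, and nexol present → dalol forms (R1).
dalol present → dorine forms (R3).

Yes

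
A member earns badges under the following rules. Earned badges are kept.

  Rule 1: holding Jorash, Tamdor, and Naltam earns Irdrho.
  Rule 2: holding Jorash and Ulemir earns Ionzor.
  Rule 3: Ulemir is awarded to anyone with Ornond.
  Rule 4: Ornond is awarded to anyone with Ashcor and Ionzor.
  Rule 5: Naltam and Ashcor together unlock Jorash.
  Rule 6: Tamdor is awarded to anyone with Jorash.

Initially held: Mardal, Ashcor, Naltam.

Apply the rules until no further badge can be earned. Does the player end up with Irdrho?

Yes

With Naltam and Ashcor, Jorash is earned (Rule 5).
With Jorash, Tamdor is earned (Rule 6).
With Jorash, Tamdor, and Naltam, Irdrho is earned (Rule 1).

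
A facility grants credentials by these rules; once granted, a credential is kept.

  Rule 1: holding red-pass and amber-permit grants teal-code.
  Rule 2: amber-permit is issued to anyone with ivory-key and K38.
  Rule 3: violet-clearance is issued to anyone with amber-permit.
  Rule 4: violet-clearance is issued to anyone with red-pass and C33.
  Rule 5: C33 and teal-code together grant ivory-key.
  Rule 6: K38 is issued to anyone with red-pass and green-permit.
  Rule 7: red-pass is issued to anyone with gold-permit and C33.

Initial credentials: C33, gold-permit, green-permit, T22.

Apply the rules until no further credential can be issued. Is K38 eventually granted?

Holding gold-permit and C33 grants red-pass (Rule 7).
Holding red-pass and green-permit grants K38 (Rule 6).

Yes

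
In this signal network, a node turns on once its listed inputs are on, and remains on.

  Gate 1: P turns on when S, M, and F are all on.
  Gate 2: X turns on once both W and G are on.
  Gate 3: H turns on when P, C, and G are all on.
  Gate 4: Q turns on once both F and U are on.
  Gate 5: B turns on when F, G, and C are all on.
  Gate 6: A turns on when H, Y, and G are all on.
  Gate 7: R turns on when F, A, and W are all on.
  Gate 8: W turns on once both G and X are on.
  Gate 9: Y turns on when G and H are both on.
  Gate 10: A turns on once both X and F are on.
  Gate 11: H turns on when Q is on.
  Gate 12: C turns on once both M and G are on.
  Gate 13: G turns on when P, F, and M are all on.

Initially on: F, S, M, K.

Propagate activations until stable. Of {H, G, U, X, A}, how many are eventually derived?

S, M, and F are on, so P turns on (Gate 1).
Gate 13: P, F, and M on → G on.
Gate 12: M and G on → C on.
Gate 3: P, C, and G on → H on.
G and H are on, so Y turns on (Gate 9).
Gate 6: H, Y, and G on → A on.
H: reached.
G: reached.
No rule produces U, and it is not given.
X would need W and G (Gate 2), but W never turns on.
A: reached.
Reached: H, G, and A — 3 of the 5.

3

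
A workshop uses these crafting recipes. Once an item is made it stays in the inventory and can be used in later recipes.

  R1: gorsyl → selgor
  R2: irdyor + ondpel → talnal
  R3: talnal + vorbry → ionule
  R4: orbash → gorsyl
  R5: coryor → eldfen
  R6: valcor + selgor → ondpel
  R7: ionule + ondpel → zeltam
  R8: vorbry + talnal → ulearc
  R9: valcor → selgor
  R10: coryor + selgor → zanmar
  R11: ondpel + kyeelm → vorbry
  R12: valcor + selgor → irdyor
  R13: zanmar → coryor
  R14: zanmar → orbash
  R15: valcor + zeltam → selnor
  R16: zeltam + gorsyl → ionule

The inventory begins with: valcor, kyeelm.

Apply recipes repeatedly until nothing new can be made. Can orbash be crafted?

No

orbash would need zanmar (R14), but zanmar is never obtained.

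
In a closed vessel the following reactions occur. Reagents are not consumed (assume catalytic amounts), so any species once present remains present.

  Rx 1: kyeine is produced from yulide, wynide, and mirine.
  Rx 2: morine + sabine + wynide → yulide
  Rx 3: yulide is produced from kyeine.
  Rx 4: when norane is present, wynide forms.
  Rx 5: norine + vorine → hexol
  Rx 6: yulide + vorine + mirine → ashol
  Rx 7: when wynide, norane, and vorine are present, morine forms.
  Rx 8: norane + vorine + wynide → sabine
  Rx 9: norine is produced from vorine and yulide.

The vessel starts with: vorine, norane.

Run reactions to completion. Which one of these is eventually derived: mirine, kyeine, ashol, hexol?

hexol

norane present → wynide forms (Rx 4).
norane, vorine, and wynide present → sabine forms (Rx 8).
wynide, norane, and vorine present → morine forms (Rx 7).
morine, sabine, and wynide present → yulide forms (Rx 2).
vorine and yulide present → norine forms (Rx 9).
norine and vorine present → hexol forms (Rx 5).
No rule produces mirine, and it is not given. ashol would need yulide, vorine, and mirine (Rx 6), but mirine never forms. kyeine would need yulide, wynide, and mirine (Rx 1), but mirine never forms.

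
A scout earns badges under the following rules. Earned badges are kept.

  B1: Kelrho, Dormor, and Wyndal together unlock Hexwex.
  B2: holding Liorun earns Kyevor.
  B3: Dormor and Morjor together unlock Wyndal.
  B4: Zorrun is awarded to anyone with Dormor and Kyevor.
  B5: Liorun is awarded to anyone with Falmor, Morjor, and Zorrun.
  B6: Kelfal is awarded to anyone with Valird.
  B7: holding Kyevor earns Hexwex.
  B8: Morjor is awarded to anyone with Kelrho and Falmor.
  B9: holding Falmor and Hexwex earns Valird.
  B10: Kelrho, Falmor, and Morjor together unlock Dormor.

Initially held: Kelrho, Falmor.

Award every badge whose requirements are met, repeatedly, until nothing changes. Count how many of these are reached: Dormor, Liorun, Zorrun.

1

With Kelrho and Falmor, Morjor is earned (B8).
With Kelrho, Falmor, and Morjor, Dormor is earned (B10).
Dormor: reached.
Liorun would need Falmor, Morjor, and Zorrun (B5), but Zorrun is never earned.
Zorrun would need Dormor and Kyevor (B4), but Kyevor is never earned.
Reached: Dormor — 1 of the 3.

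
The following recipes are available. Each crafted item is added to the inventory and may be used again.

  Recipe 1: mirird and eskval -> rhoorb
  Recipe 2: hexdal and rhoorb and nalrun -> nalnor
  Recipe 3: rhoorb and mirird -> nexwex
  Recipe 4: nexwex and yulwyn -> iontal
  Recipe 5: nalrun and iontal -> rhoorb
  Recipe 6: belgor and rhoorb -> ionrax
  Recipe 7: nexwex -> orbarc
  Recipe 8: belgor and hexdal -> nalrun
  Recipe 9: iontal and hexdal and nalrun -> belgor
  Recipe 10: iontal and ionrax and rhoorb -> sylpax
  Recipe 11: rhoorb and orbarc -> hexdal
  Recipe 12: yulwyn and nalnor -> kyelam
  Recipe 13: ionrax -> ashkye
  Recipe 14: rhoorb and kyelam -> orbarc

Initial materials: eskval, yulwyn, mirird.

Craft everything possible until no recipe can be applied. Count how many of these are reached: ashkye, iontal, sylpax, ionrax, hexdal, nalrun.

Using Recipe 1, mirird and eskval make rhoorb.
Using Recipe 3, rhoorb and mirird make nexwex.
Using Recipe 4, nexwex and yulwyn make iontal.
nexwex -> orbarc (Recipe 7).
Using Recipe 11, rhoorb and orbarc make hexdal.
ashkye would need ionrax (Recipe 13), but ionrax is never obtained.
iontal: reached.
sylpax would need iontal, ionrax, and rhoorb (Recipe 10), but ionrax is never obtained.
ionrax would need belgor and rhoorb (Recipe 6), but belgor is never obtained.
hexdal: reached.
nalrun would need belgor and hexdal (Recipe 8), but belgor is never obtained.
Reached: iontal and hexdal — 2 of the 6.

2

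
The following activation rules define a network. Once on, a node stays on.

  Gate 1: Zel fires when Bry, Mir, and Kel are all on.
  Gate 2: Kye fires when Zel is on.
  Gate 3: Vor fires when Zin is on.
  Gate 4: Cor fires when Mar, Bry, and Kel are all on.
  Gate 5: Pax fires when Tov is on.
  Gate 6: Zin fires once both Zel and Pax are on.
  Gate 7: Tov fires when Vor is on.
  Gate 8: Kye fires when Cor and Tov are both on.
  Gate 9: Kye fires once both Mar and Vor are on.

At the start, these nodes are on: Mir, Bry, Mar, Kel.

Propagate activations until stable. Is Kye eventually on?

Yes

Gate 1: Bry, Mir, and Kel on → Zel on.
Gate 2: Zel on → Kye on.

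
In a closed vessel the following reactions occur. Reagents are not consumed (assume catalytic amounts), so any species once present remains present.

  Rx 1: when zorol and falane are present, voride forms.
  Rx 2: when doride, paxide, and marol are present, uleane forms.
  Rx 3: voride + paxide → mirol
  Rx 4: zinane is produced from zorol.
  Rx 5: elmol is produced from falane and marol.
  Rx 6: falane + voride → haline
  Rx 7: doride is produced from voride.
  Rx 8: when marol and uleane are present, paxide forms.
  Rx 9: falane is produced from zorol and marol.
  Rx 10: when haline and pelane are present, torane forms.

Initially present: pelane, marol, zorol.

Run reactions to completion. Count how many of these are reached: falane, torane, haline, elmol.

4

zorol and marol present → falane forms (Rx 9).
falane and marol present → elmol forms (Rx 5).
zorol and falane present → voride forms (Rx 1).
falane and voride present → haline forms (Rx 6).
haline and pelane present → torane forms (Rx 10).
falane: reached.
torane: reached.
haline: reached.
elmol: reached.
All 4 are reached.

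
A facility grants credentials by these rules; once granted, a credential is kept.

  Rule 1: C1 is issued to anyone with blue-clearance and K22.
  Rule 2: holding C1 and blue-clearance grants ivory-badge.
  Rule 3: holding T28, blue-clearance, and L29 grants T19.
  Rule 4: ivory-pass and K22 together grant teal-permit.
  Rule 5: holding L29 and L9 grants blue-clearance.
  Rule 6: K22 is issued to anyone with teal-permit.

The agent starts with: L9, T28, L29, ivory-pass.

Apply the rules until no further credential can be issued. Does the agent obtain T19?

Holding L29 and L9 grants blue-clearance (Rule 5).
Holding T28, blue-clearance, and L29 grants T19 (Rule 3).

Yes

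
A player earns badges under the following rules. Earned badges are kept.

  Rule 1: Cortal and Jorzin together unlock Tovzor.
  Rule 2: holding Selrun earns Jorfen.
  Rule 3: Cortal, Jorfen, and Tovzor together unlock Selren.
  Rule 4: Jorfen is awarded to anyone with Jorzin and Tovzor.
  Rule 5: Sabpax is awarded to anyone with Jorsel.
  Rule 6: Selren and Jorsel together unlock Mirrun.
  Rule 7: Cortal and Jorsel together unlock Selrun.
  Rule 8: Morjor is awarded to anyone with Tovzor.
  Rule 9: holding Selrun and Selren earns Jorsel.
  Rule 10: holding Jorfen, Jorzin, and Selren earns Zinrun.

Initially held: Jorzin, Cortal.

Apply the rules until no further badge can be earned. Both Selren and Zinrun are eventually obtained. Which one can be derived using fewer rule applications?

Selren: With Cortal and Jorzin, Tovzor is earned (Rule 1). With Jorzin and Tovzor, Jorfen is earned (Rule 4). With Cortal, Jorfen, and Tovzor, Selren is earned (Rule 3). [3 rule applications]
Zinrun: With Cortal and Jorzin, Tovzor is earned (Rule 1). With Jorzin and Tovzor, Jorfen is earned (Rule 4). With Cortal, Jorfen, and Tovzor, Selren is earned (Rule 3). With Jorfen, Jorzin, and Selren, Zinrun is earned (Rule 10). [4 rule applications]
Selren needs fewer.

Selren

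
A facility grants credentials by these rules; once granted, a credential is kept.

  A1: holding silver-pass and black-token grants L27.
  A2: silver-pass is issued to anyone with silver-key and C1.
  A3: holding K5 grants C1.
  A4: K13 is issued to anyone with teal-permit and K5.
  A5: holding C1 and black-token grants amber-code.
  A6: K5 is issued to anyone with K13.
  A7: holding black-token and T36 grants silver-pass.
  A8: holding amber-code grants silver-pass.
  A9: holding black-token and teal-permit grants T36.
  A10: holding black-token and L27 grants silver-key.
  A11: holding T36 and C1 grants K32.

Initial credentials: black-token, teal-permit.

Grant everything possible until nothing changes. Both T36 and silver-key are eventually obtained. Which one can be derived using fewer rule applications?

T36: Holding black-token and teal-permit grants T36 (A9). [1 rule application]
silver-key: Holding black-token and teal-permit grants T36 (A9). Holding black-token and T36 grants silver-pass (A7). Holding silver-pass and black-token grants L27 (A1). Holding black-token and L27 grants silver-key (A10). [4 rule applications]
T36 needs fewer.

T36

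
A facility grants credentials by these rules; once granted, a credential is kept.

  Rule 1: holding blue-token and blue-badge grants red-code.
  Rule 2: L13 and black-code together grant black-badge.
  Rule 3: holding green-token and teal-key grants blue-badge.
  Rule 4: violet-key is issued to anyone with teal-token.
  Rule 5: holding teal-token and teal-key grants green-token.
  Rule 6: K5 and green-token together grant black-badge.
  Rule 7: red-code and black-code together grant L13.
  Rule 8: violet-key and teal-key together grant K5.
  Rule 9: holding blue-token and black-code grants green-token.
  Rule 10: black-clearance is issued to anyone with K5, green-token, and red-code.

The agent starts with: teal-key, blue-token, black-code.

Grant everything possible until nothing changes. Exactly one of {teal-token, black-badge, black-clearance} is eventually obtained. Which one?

black-badge

Holding blue-token and black-code grants green-token (Rule 9).
Holding green-token and teal-key grants blue-badge (Rule 3).
Holding blue-token and blue-badge grants red-code (Rule 1).
Holding red-code and black-code grants L13 (Rule 7).
Holding L13 and black-code grants black-badge (Rule 2).
No rule produces teal-token, and it is not given. black-clearance would need K5, green-token, and red-code (Rule 10), but K5 is never granted.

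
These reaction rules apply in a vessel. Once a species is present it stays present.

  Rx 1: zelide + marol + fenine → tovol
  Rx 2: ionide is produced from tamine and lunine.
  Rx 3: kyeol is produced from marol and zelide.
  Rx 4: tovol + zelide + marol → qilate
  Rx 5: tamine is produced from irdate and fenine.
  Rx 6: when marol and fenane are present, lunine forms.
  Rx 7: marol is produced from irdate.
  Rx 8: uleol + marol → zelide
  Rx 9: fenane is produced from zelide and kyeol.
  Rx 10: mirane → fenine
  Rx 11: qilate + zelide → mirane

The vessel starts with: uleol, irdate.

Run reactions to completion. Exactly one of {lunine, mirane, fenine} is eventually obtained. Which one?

lunine

irdate present → marol forms (Rx 7).
uleol and marol present → zelide forms (Rx 8).
marol and zelide present → kyeol forms (Rx 3).
zelide and kyeol present → fenane forms (Rx 9).
marol and fenane present → lunine forms (Rx 6).
fenine would need mirane (Rx 10), but mirane never forms. mirane would need qilate and zelide (Rx 11), but qilate never forms.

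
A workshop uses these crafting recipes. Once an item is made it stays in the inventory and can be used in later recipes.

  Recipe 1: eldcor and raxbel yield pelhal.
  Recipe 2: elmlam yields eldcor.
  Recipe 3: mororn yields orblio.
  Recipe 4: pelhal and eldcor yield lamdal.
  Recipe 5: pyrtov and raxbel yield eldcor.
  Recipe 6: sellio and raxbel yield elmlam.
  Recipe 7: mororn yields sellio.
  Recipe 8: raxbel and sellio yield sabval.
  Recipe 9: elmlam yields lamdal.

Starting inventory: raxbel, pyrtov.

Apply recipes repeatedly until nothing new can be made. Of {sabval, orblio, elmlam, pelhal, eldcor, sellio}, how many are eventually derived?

2

pyrtov and raxbel → eldcor (Recipe 5).
eldcor and raxbel → pelhal (Recipe 1).
sabval would need raxbel and sellio (Recipe 8), but sellio is never obtained.
orblio would need mororn (Recipe 3), but mororn is never obtained.
elmlam would need sellio and raxbel (Recipe 6), but sellio is never obtained.
pelhal: reached.
eldcor: reached.
sellio would need mororn (Recipe 7), but mororn is never obtained.
Reached: pelhal and eldcor — 2 of the 6.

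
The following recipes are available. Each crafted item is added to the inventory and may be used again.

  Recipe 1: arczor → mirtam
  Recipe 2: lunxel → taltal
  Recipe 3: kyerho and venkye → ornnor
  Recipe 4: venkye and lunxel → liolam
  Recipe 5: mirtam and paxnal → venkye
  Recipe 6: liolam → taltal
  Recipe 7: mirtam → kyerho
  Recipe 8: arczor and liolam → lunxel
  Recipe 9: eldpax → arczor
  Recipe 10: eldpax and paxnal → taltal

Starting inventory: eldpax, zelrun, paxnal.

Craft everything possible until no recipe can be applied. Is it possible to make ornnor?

Using Recipe 9, eldpax makes arczor.
arczor → mirtam (Recipe 1).
Using Recipe 5, mirtam and paxnal make venkye.
mirtam → kyerho (Recipe 7).
Using Recipe 3, kyerho and venkye make ornnor.

Yes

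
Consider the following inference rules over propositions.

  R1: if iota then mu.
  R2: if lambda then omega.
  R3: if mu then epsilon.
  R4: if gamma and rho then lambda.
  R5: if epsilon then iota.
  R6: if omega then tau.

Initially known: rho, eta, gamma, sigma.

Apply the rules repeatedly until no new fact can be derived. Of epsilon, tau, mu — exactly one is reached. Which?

gamma and rho hold, so lambda follows (R4).
lambda holds, so omega follows (R2).
omega holds, so tau follows (R6).
mu would need iota (R1), but iota is never established. epsilon would need mu (R3), but mu is never established.

tau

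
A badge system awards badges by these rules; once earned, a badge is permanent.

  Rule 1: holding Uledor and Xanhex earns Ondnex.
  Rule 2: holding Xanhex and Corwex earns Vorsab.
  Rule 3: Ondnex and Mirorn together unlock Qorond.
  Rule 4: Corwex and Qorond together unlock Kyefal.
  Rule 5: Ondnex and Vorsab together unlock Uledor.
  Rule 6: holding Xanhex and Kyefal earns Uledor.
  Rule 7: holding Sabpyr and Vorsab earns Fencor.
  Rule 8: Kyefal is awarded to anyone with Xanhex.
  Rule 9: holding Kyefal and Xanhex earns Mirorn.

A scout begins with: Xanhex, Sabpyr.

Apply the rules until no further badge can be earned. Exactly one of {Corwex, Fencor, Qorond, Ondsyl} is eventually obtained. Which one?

Qorond

With Xanhex, Kyefal is earned (Rule 8).
With Kyefal and Xanhex, Mirorn is earned (Rule 9).
With Xanhex and Kyefal, Uledor is earned (Rule 6).
With Uledor and Xanhex, Ondnex is earned (Rule 1).
With Ondnex and Mirorn, Qorond is earned (Rule 3).
No rule produces Corwex, and it is not given. Fencor would need Sabpyr and Vorsab (Rule 7), but Vorsab is never earned. No rule produces Ondsyl, and it is not given.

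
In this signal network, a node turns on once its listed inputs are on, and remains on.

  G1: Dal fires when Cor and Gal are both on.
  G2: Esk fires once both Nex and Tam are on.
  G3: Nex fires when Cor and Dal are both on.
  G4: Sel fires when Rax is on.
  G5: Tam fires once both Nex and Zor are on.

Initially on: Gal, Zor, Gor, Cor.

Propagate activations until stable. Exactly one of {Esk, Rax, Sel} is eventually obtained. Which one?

Esk

G1: Cor and Gal on → Dal on.
G3: Cor and Dal on → Nex on.
Nex and Zor are on, so Tam fires (G5).
Nex and Tam are on, so Esk fires (G2).
Sel would need Rax (G4), but Rax never turns on. No rule produces Rax, and it is not given.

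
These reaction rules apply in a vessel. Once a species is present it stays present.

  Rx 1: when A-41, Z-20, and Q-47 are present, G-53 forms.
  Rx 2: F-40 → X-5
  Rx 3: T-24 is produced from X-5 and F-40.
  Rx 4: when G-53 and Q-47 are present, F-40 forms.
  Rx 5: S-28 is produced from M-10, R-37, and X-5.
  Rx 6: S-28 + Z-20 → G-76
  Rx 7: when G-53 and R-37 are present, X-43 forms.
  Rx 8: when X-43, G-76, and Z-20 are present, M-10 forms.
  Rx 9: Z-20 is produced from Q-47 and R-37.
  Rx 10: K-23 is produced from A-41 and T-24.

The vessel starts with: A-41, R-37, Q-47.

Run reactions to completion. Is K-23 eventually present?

Q-47 and R-37 present → Z-20 forms (Rx 9).
A-41, Z-20, and Q-47 present → G-53 forms (Rx 1).
G-53 and Q-47 present → F-40 forms (Rx 4).
F-40 present → X-5 forms (Rx 2).
X-5 and F-40 present → T-24 forms (Rx 3).
A-41 and T-24 present → K-23 forms (Rx 10).

Yes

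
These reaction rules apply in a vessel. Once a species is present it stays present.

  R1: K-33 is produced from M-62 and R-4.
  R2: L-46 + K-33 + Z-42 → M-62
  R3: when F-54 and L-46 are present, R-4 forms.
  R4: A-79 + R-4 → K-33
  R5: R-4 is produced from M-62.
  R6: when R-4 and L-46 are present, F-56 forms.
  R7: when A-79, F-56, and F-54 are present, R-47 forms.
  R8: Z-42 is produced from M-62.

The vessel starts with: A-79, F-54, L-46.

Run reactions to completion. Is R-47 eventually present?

F-54 and L-46 present → R-4 forms (R3).
R-4 and L-46 present → F-56 forms (R6).
A-79, F-56, and F-54 present → R-47 forms (R7).

Yes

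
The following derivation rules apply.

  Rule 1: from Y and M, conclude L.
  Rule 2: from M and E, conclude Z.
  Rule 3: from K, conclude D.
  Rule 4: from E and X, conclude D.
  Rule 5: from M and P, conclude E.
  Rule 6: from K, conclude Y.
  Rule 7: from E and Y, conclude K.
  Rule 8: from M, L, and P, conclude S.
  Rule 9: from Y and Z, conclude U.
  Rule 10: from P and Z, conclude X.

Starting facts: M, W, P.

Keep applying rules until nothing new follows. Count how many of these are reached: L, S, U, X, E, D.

From M and P, Rule 5 gives E.
M and E hold, so Z follows (Rule 2).
From P and Z, Rule 10 gives X.
E and X hold, so D follows (Rule 4).
L would need Y and M (Rule 1), but Y is never established.
S would need M, L, and P (Rule 8), but L is never established.
U would need Y and Z (Rule 9), but Y is never established.
X: reached.
E: reached.
D: reached.
Reached: X, E, and D — 3 of the 6.

3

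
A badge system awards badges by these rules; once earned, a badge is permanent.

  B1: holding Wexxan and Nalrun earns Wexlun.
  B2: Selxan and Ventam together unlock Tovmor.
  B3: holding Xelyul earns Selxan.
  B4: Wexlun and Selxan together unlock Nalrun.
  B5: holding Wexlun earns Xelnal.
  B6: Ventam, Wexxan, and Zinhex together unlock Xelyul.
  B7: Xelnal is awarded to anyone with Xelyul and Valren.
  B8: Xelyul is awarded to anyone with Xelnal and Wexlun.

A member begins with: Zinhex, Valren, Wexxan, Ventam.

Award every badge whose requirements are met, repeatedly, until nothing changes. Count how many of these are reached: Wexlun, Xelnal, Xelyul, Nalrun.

2

With Ventam, Wexxan, and Zinhex, Xelyul is earned (B6).
With Xelyul and Valren, Xelnal is earned (B7).
Wexlun would need Wexxan and Nalrun (B1), but Nalrun is never earned.
Xelnal: reached.
Xelyul: reached.
Nalrun would need Wexlun and Selxan (B4), but Wexlun is never earned.
Reached: Xelnal and Xelyul — 2 of the 4.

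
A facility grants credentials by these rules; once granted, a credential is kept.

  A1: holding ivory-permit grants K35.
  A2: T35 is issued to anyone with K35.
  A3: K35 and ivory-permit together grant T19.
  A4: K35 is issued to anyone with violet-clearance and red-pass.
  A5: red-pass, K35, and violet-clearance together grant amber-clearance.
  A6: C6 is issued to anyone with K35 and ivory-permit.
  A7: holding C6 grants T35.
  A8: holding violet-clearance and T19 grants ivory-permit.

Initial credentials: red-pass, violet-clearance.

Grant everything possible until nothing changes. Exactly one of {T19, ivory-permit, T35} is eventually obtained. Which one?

Holding violet-clearance and red-pass grants K35 (A4).
Holding K35 grants T35 (A2).
T19 would need K35 and ivory-permit (A3), but ivory-permit is never granted. ivory-permit would need violet-clearance and T19 (A8), but T19 is never granted.

T35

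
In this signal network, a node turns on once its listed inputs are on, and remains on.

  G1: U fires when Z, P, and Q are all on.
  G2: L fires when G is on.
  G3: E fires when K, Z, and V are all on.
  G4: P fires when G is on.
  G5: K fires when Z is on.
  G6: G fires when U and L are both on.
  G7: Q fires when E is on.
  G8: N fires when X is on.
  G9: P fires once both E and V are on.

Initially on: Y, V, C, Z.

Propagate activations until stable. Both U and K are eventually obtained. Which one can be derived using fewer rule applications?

K: G5: Z on → K on. [1 rule application]
U: Z is on, so K fires (G5). K, Z, and V are on, so E fires (G3). E and V are on, so P fires (G9). E is on, so Q fires (G7). Z, P, and Q are on, so U fires (G1). [5 rule applications]
K needs fewer.

K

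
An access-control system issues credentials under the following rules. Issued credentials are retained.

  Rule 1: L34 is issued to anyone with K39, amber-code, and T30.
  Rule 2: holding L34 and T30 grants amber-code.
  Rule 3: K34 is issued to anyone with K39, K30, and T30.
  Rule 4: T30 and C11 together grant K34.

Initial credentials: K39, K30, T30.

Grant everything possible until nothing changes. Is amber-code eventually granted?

amber-code would need L34 and T30 (Rule 2), but L34 is never granted.

No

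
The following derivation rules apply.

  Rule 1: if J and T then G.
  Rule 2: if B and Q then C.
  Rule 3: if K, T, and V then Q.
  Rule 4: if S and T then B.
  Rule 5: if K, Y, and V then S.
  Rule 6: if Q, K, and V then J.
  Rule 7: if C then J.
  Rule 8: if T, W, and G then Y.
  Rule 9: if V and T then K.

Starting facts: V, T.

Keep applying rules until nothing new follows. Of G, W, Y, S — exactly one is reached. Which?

G

V and T hold, so K follows (Rule 9).
From K, T, and V, Rule 3 gives Q.
From Q, K, and V, Rule 6 gives J.
From J and T, Rule 1 gives G.
Y would need T, W, and G (Rule 8), but W is never established. S would need K, Y, and V (Rule 5), but Y is never established. No rule produces W, and it is not given.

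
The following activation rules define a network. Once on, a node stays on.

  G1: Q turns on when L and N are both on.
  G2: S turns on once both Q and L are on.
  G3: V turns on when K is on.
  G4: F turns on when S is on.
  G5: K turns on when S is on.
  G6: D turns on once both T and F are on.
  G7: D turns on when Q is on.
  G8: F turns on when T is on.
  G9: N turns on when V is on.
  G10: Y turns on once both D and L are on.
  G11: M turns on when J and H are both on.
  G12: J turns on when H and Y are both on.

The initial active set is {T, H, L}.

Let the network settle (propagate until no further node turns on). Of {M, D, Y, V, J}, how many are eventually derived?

G8: T on → F on.
G6: T and F on → D on.
D and L are on, so Y turns on (G10).
G12: H and Y on → J on.
G11: J and H on → M on.
M: reached.
D: reached.
Y: reached.
V would need K (G3), but K never turns on.
J: reached.
Reached: M, D, Y, and J — 4 of the 5.

4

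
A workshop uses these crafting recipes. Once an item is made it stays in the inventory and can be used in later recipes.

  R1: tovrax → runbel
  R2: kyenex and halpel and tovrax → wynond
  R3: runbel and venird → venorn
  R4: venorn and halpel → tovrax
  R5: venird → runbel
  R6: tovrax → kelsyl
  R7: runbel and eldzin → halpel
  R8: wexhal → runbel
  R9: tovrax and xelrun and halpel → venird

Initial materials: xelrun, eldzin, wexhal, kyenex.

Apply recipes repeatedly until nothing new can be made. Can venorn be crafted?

venorn would need runbel and venird (R3), but venird is never obtained.

No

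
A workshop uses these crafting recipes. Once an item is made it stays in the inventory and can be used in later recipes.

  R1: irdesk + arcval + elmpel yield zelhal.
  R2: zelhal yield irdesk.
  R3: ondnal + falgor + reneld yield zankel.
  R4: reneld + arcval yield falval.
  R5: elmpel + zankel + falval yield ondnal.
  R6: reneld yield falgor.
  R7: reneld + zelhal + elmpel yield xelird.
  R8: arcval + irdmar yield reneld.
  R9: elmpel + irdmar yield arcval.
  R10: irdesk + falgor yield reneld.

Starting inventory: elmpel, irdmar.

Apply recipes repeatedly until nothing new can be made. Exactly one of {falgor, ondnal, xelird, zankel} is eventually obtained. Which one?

falgor

Using R9, elmpel and irdmar make arcval.
arcval + irdmar → reneld (R8).
reneld → falgor (R6).
zankel would need ondnal, falgor, and reneld (R3), but ondnal is never obtained. ondnal would need elmpel, zankel, and falval (R5), but zankel is never obtained. xelird would need reneld, zelhal, and elmpel (R7), but zelhal is never obtained.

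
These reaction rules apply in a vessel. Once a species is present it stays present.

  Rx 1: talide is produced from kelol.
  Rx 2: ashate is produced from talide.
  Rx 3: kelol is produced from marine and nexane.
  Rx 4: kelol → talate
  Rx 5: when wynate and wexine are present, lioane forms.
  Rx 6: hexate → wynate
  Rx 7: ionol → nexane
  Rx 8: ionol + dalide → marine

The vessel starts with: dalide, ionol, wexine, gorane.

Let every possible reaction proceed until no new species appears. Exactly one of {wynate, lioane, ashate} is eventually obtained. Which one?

ionol present → nexane forms (Rx 7).
ionol and dalide present → marine forms (Rx 8).
marine and nexane present → kelol forms (Rx 3).
kelol present → talide forms (Rx 1).
talide present → ashate forms (Rx 2).
lioane would need wynate and wexine (Rx 5), but wynate never forms. wynate would need hexate (Rx 6), but hexate never forms.

ashate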